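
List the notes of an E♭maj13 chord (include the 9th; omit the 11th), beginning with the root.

E♭ G B♭ D F C

Root E♭, quality major thirteenth:
Root: E♭
Major 3rd (3rd): G
Perfect 5th (5th): B♭
Major 7th (7th): D
Major 9th (9th): F
Major 13th (13th): C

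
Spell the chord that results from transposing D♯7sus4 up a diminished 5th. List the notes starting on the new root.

A – D – E – G

A diminished 5th up from D# is A, so the new chord is A dominant seventh suspended fourth.
A — root
D — perfect 4th
E — perfect 5th
G — minor 7th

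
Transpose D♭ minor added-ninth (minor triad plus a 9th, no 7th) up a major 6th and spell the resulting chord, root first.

D-flat up a major 6th → B-flat. New chord: B-flat minor added-ninth.
- root: B-flat
- minor 3rd: D-flat
- perfect 5th: F
- major 9th: C

B-flat D-flat F C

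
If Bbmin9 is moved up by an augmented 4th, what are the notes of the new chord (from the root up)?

B♭ up an augmented 4th → E. New chord: E minor ninth.
E — root
G — minor 3rd
B — perfect 5th
D — minor 7th
F♯ — major 9th

E, G, B, D, F♯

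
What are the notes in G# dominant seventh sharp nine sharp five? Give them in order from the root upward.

G-sharp B-sharp D-double-sharp F-sharp A-double-sharp

Root G-sharp, quality dominant seventh sharp nine sharp five:
- root: G-sharp
- major 3rd: B-sharp
- augmented 5th: D-double-sharp
- minor 7th: F-sharp
- augmented 9th: A-double-sharp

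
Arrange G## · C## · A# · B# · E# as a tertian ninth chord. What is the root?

A#

Arranged so that each adjacent pair is a third by letter name: A# – C## – E# – G## – B#.
The bottom of that stack, A#, is the root (this is A# major ninth).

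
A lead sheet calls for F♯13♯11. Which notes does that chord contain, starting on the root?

F♯, A♯, C♯, E, G♯, B♯, D♯

F♯13♯11 is a dominant thirteenth sharp eleven built on F♯.
root → F♯
3rd (major 3rd) → A♯
5th (perfect 5th) → C♯
7th (minor 7th) → E
9th (major 9th) → G♯
11th (augmented 11th) → B♯
13th (major 13th) → D♯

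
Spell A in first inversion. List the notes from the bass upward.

C♯, E, A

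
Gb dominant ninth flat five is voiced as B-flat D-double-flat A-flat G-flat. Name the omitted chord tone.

The full Gb dominant ninth flat five chord is G-flat, B-flat, D-double-flat, F-flat, A-flat.
Comparing with the voicing, the minor 7th (7th) — F-flat — is absent.

F-flat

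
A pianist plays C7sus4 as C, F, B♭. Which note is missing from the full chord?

G

The full C7sus4 chord is C, F, G, B♭.
Comparing with the voicing, the perfect 5th (5th) — G — is absent.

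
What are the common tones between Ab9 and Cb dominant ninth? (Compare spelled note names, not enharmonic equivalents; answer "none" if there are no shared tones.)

E♭, G♭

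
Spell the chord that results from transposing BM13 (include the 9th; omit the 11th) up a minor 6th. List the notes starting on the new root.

G, B, D, F#, A, E

Transposed root: B → G (minor 6th up). So we spell G major thirteenth:
root → G
3rd (major 3rd) → B
5th (perfect 5th) → D
7th (major 7th) → F#
9th (major 9th) → A
13th (major 13th) → E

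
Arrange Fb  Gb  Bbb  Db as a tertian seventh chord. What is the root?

Gb

Arranged so that each adjacent pair is a third by letter name: Gb – Bbb – Db – Fb.
The bottom of that stack, Gb, is the root (this is Gb minor seventh).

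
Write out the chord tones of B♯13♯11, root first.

Root B♯, quality dominant thirteenth sharp eleven:
- root: B♯
- major 3rd: D𝄪
- perfect 5th: F𝄪
- minor 7th: A♯
- major 9th: C𝄪
- augmented 11th: E𝄪
- major 13th: G𝄪

B♯ – D𝄪 – F𝄪 – A♯ – C𝄪 – E𝄪 – G𝄪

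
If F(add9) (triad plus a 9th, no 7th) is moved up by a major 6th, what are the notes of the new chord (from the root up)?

F up a major 6th → D. New chord: D added-ninth.
root → D
3rd (major 3rd) → F♯
5th (perfect 5th) → A
9th (major 9th) → E

D – F♯ – A – E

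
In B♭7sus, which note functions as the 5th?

F

Root of B♭7sus = B♭. The 5th is a perfect 5th: B♭ up a perfect 5th → F.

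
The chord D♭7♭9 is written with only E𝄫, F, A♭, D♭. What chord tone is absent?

D♭7♭9 = D♭, F, A♭, C♭, E𝄫. The voicing lacks the 7th (minor 7th), C♭.

C♭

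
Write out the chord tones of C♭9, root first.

Cb  Eb  Gb  Bbb  Db

C♭9: dominant ninth on Cb.
Cb — root
Eb — major 3rd
Gb — perfect 5th
Bbb — minor 7th
Db — major 9th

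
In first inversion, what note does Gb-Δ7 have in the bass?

Bbb

Gb-Δ7 = Gb–Bbb–Db–F. First inversion → third in the bass = Bbb.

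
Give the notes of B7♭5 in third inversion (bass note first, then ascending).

In root position, B7♭5 is B–D#–F–A.
Third inversion puts the seventh (A) in the bass.

A, B, D#, F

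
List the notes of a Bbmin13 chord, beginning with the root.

Bbmin13 is a minor thirteenth built on Bb.
Root: Bb
Minor 3rd (3rd): Db
Perfect 5th (5th): F
Minor 7th (7th): Ab
Major 9th (9th): C
Perfect 11th (11th): Eb
Major 13th (13th): G

Bb, Db, F, Ab, C, Eb, G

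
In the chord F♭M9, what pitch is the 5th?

Cb

F♭M9 is built on Fb; its 5th is a perfect 5th above the root.
A fifth above F uses the letter C, and the perfect 5th above Fb is Cb.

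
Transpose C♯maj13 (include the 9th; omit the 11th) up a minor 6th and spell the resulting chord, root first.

A minor 6th up from C# is A, so the new chord is A major thirteenth.
- root: A
- major 3rd: C#
- perfect 5th: E
- major 7th: G#
- major 9th: B
- major 13th: F#

A  C#  E  G#  B  F#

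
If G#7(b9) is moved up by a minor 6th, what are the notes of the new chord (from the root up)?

E, G#, B, D, F

G# up a minor 6th → E. New chord: E dominant seventh flat nine.
- root: E
- major 3rd: G#
- perfect 5th: B
- minor 7th: D
- minor 9th: F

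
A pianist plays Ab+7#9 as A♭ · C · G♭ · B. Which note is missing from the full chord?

E

Ab+7#9 = A♭, C, E, G♭, B. The voicing lacks the 5th (augmented 5th), E.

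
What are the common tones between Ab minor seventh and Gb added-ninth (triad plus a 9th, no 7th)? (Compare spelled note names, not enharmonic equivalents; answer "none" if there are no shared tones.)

A♭, G♭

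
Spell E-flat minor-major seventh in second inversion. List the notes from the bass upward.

Bb  D  Eb  Gb

E-flat minor-major seventh = Eb–Gb–Bb–D; second inversion → fifth (Bb) lowest.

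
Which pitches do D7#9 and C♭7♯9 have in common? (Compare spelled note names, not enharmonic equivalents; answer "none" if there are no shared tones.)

D7#9 = D, F#, A, C, E#.
C♭7♯9 = Cb, Eb, Gb, Bbb, D.
Shared: D.

D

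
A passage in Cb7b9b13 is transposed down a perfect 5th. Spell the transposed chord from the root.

Fb Ab Cb Ebb Gbb Dbb

Cb down a perfect 5th → Fb. New chord: Fb dominant seventh flat nine flat thirteen.
- root: Fb
- major 3rd: Ab
- perfect 5th: Cb
- minor 7th: Ebb
- minor 9th: Gbb
- minor 13th: Dbb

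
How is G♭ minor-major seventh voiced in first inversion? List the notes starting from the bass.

In root position, G♭ minor-major seventh is G-flat–B-double-flat–D-flat–F.
First inversion puts the third (B-double-flat) in the bass.

B-double-flat, D-flat, F, G-flat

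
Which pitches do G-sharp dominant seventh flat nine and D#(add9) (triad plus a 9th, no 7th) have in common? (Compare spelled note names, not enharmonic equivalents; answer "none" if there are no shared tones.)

G-sharp dominant seventh flat nine = G#, B#, D#, F#, A.
D#(add9) = D#, F##, A#, E#.
Shared: D#.

D#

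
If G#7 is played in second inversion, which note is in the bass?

G#7 in root position is G#–B#–D#–F#.
Second inversion places the fifth in the bass, which is D#.

D#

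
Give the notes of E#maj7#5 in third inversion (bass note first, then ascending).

D##, E#, G##, B##

E#maj7#5 = E#–G##–B##–D##; third inversion → seventh (D##) lowest.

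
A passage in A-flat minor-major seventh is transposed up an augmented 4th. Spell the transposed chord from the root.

D, F, A, C#

Ab up an augmented 4th → D. New chord: D minor-major seventh.
- root: D
- minor 3rd: F
- perfect 5th: A
- major 7th: C#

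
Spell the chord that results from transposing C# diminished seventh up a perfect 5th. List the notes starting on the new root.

G-sharp  B  D  F

C-sharp up a perfect 5th → G-sharp. New chord: G-sharp diminished seventh.
Root: G-sharp
Minor 3rd (3rd): B
Diminished 5th (5th): D
Diminished 7th (7th): F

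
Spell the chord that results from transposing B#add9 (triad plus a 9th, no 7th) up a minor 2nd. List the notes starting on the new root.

C# – E# – G# – D#

Transposed root: B# → C# (minor 2nd up). So we spell C# added-ninth:
- root: C#
- major 3rd: E#
- perfect 5th: G#
- major 9th: D#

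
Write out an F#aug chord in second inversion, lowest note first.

F#aug = F#–A#–C##; second inversion → fifth (C##) lowest.

C##, F#, A#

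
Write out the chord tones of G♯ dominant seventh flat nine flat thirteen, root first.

G♯ B♯ D♯ F♯ A E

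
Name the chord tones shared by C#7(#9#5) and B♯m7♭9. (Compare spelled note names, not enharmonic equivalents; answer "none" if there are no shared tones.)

C#7(#9#5): C♯ E♯ G𝄪 B D𝄪
B♯m7♭9: B♯ D♯ F𝄪 A♯ C♯
Common to both → C♯.

C♯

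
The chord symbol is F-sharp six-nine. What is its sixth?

D-sharp

Root of F-sharp six-nine = F-sharp. The 6th is a major 6th: F-sharp up a major 6th → D-sharp.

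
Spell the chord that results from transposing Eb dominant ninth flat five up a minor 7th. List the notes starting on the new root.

Transposed root: Eb → Db (minor 7th up). So we spell Db dominant ninth flat five:
root → Db
3rd (major 3rd) → F
5th (diminished 5th) → Abb
7th (minor 7th) → Cb
9th (major 9th) → Eb

Db – F – Abb – Cb – Eb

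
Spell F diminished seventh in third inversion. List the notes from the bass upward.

In root position, F diminished seventh is F–A-flat–C-flat–E-double-flat.
Third inversion puts the seventh (E-double-flat) in the bass.

E-double-flat, F, A-flat, C-flat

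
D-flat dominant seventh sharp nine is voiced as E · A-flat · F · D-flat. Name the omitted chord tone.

C-flat

The full D-flat dominant seventh sharp nine chord is D-flat, F, A-flat, C-flat, E.
Comparing with the voicing, the minor 7th (7th) — C-flat — is absent.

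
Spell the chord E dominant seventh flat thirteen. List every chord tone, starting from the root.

E G-sharp B D C

E dominant seventh flat thirteen is a dominant seventh flat thirteen built on E.
Root: E
Major 3rd (3rd): G-sharp
Perfect 5th (5th): B
Minor 7th (7th): D
Minor 13th (13th): C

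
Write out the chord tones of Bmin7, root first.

B, D, F♯, A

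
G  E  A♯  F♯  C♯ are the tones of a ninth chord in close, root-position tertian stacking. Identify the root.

F♯

Arranged so that each adjacent pair is a third by letter name: F♯ – A♯ – C♯ – E – G.
The bottom of that stack, F♯, is the root (this is F♯ dominant seventh flat nine).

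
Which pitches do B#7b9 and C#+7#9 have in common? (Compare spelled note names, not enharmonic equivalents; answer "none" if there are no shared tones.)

B#7b9: B# D## F## A# C#
C#+7#9: C# E# G## B D##
Common to both → D##, C#.

D## C#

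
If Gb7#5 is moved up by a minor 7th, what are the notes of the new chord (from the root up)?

Transposed root: Gb → Fb (minor 7th up). So we spell Fb augmented seventh:
- root: Fb
- major 3rd: Ab
- augmented 5th: C
- minor 7th: Ebb

Fb, Ab, C, Ebb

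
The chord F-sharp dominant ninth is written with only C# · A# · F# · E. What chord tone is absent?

F-sharp dominant ninth = F#, A#, C#, E, G#. The voicing lacks the 9th (major 9th), G#.

G#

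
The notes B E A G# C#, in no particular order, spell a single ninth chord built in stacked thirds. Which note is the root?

A

Arranged so that each adjacent pair is a third by letter name: A – C# – E – G# – B.
The bottom of that stack, A, is the root (this is A major ninth).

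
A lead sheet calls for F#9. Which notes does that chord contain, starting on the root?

F#9: dominant ninth on F#.
Root: F#
Major 3rd (3rd): A#
Perfect 5th (5th): C#
Minor 7th (7th): E
Major 9th (9th): G#

F# – A# – C# – E – G#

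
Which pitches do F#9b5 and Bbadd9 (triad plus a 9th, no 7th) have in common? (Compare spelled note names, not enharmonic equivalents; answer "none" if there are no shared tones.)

F#9b5: F# A# C E G#
Bbadd9: Bb D F C
Common to both → C.

C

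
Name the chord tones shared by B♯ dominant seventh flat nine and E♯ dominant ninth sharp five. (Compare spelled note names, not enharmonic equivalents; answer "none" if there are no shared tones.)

B♯ dominant seventh flat nine: B-sharp D-double-sharp F-double-sharp A-sharp C-sharp
E♯ dominant ninth sharp five: E-sharp G-double-sharp B-double-sharp D-sharp F-double-sharp
Common to both → F-double-sharp.

F-double-sharp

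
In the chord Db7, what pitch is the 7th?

Root of Db7 = Db. The 7th is a minor 7th: Db up a minor 7th → Cb.

Cb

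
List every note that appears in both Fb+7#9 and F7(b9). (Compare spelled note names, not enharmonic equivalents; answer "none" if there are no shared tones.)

Fb+7#9: Fb Ab C Ebb G
F7(b9): F A C Eb Gb
Common to both → C.

C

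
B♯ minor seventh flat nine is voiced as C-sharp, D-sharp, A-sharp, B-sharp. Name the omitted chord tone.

F-double-sharp

B♯ minor seventh flat nine = B-sharp, D-sharp, F-double-sharp, A-sharp, C-sharp. The voicing lacks the 5th (perfect 5th), F-double-sharp.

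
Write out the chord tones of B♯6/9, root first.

B#, D##, F##, G##, C##

B♯6/9 is a six-nine built on B#.
root → B#
3rd (major 3rd) → D##
5th (perfect 5th) → F##
6th (major 6th) → G##
9th (major 9th) → C##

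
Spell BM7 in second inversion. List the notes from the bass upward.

BM7 = B–D#–F#–A#; second inversion → fifth (F#) lowest.

F#, A#, B, D#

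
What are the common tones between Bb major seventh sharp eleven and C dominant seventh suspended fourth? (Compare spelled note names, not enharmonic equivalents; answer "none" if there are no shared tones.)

Bb major seventh sharp eleven: B-flat D F A E
C dominant seventh suspended fourth: C F G B-flat
Common to both → B-flat, F.

B-flat F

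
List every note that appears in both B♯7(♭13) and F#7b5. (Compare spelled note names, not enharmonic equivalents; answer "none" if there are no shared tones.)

A♯

B♯7(♭13) = B♯, D𝄪, F𝄪, A♯, G♯.
F#7b5 = F♯, A♯, C, E.
Shared: A♯.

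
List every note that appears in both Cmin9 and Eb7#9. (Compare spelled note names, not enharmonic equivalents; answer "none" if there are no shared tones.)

Cmin9: C Eb G Bb D
Eb7#9: Eb G Bb Db F#
Common to both → Eb, G, Bb.

Eb, G, Bb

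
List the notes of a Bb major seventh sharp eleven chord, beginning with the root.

B-flat, D, F, A, E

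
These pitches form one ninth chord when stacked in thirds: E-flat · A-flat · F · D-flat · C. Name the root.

D-flat

Arranged so that each adjacent pair is a third by letter name: D-flat – F – A-flat – C – E-flat.
The bottom of that stack, D-flat, is the root (this is D-flat major ninth).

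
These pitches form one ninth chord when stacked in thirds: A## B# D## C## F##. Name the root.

B#

Arranged so that each adjacent pair is a third by letter name: B# – D## – F## – A## – C##.
The bottom of that stack, B#, is the root (this is B# major ninth).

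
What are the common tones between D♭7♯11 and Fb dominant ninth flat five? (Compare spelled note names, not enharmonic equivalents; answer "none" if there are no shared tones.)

Ab

D♭7♯11: Db F Ab Cb G
Fb dominant ninth flat five: Fb Ab Cbb Ebb Gb
Common to both → Ab.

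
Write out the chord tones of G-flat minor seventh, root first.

G-flat  B-double-flat  D-flat  F-flat

G-flat minor seventh is a minor seventh built on G-flat.
Root: G-flat
Minor 3rd (3rd): B-double-flat
Perfect 5th (5th): D-flat
Minor 7th (7th): F-flat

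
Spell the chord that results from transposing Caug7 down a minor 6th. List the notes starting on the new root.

A minor 6th down from C is E, so the new chord is E augmented seventh.
- root: E
- major 3rd: G#
- augmented 5th: B#
- minor 7th: D

E, G#, B#, D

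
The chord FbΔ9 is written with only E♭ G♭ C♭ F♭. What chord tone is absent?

A♭

FbΔ9 = F♭, A♭, C♭, E♭, G♭. The voicing lacks the 3rd (major 3rd), A♭.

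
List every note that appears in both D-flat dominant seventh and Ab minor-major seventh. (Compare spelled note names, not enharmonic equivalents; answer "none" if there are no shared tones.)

A-flat – C-flat

D-flat dominant seventh = D-flat, F, A-flat, C-flat.
Ab minor-major seventh = A-flat, C-flat, E-flat, G.
Shared: A-flat, C-flat.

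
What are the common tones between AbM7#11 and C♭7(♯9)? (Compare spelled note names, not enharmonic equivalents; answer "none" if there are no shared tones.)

E♭  D

AbM7#11: A♭ C E♭ G D
C♭7(♯9): C♭ E♭ G♭ B𝄫 D
Common to both → E♭, D.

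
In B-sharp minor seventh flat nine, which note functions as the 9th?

B-sharp minor seventh flat nine is built on B#; its 9th is a minor 9th above the root.
A second above B uses the letter C, and the minor 9th above B# is C#.

C#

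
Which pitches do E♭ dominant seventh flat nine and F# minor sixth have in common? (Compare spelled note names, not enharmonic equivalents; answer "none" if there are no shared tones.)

none

E♭ dominant seventh flat nine = E-flat, G, B-flat, D-flat, F-flat.
F# minor sixth = F-sharp, A, C-sharp, D-sharp.
Shared: none.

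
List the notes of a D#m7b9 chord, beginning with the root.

D# F# A# C# E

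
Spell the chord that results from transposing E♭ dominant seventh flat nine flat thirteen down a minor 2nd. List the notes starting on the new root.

Transposed root: Eb → D (minor 2nd down). So we spell D dominant seventh flat nine flat thirteen:
- root: D
- major 3rd: F#
- perfect 5th: A
- minor 7th: C
- minor 9th: Eb
- minor 13th: Bb

D F# A C Eb Bb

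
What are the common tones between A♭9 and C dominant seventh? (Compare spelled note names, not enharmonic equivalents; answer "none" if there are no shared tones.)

C Bb

A♭9: Ab C Eb Gb Bb
C dominant seventh: C E G Bb
Common to both → C, Bb.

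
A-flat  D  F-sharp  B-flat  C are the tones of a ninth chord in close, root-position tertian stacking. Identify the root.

Arranged so that each adjacent pair is a third by letter name: B-flat – D – F-sharp – A-flat – C.
The bottom of that stack, B-flat, is the root (this is B-flat dominant ninth sharp five).

B-flat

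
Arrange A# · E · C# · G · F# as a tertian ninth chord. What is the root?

F#

Arranged so that each adjacent pair is a third by letter name: F# – A# – C# – E – G.
The bottom of that stack, F#, is the root (this is F# dominant seventh flat nine).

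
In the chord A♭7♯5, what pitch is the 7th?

A♭7♯5 is built on Ab; its 7th is a minor 7th above the root.
A seventh above A uses the letter G, and the minor 7th above Ab is Gb.

Gb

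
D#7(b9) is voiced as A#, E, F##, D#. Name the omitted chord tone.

D#7(b9) = D#, F##, A#, C#, E. The voicing lacks the 7th (minor 7th), C#.

C#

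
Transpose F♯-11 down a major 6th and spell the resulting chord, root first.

Transposed root: F# → A (major 6th down). So we spell A minor eleventh:
- root: A
- minor 3rd: C
- perfect 5th: E
- minor 7th: G
- major 9th: B
- perfect 11th: D

A – C – E – G – B – D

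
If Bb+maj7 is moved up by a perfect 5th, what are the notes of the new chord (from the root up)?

F  A  C♯  E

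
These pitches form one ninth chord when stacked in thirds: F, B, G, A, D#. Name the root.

G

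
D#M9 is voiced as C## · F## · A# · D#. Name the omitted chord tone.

E#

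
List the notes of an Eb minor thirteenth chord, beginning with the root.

Eb minor thirteenth is a minor thirteenth built on E-flat.
root → E-flat
3rd (minor 3rd) → G-flat
5th (perfect 5th) → B-flat
7th (minor 7th) → D-flat
9th (major 9th) → F
11th (perfect 11th) → A-flat
13th (major 13th) → C

E-flat  G-flat  B-flat  D-flat  F  A-flat  C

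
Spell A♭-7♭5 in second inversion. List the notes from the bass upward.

In root position, A♭-7♭5 is Ab–Cb–Ebb–Gb.
Second inversion puts the fifth (Ebb) in the bass.

Ebb – Gb – Ab – Cb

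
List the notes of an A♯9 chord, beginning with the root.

A♯9: dominant ninth on A#.
Root: A#
Major 3rd (3rd): C##
Perfect 5th (5th): E#
Minor 7th (7th): G#
Major 9th (9th): B#

A# C## E# G# B#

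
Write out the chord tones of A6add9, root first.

A6add9 is a six-nine built on A.
root → A
3rd (major 3rd) → C#
5th (perfect 5th) → E
6th (major 6th) → F#
9th (major 9th) → B

A, C#, E, F#, B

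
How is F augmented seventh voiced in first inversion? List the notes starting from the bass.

A  C♯  E♭  F

F augmented seventh = F–A–C♯–E♭; first inversion → third (A) lowest.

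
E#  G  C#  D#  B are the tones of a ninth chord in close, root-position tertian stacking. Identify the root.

C#

Stacking in thirds gives C# – E# – G – B – D#, so C# is the root — C# dominant ninth flat five.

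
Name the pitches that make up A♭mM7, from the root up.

Ab Cb Eb G

A♭mM7 is a minor-major seventh built on Ab.
- root: Ab
- minor 3rd: Cb
- perfect 5th: Eb
- major 7th: G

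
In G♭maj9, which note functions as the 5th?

Db

Root of G♭maj9 = Gb. The 5th is a perfect 5th: Gb up a perfect 5th → Db.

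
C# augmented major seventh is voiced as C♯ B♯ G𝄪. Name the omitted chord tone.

C# augmented major seventh = C♯, E♯, G𝄪, B♯. The voicing lacks the 3rd (major 3rd), E♯.

E♯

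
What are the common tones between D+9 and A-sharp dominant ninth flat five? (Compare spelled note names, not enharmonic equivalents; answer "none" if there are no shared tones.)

D+9 = D, F♯, A♯, C, E.
A-sharp dominant ninth flat five = A♯, C𝄪, E, G♯, B♯.
Shared: A♯, E.

A♯, E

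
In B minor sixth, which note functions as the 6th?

B minor sixth is built on B; its 6th is a major 6th above the root.
A sixth above B uses the letter G, and the major 6th above B is G#.

G#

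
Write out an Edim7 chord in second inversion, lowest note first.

Edim7 = E–G–Bb–Db; second inversion → fifth (Bb) lowest.

Bb, Db, E, G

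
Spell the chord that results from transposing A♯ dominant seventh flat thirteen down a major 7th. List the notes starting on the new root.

Transposed root: A-sharp → B (major 7th down). So we spell B dominant seventh flat thirteen:
B — root
D-sharp — major 3rd
F-sharp — perfect 5th
A — minor 7th
G — minor 13th

B  D-sharp  F-sharp  A  G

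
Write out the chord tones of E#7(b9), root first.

E#, G##, B#, D#, F#

Root E#, quality dominant seventh flat nine:
- root: E#
- major 3rd: G##
- perfect 5th: B#
- minor 7th: D#
- minor 9th: F#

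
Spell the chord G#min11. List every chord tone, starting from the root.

G#, B, D#, F#, A#, C#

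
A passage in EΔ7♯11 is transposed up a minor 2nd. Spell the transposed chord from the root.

F, A, C, E, B

A minor 2nd up from E is F, so the new chord is F major seventh sharp eleven.
root → F
3rd (major 3rd) → A
5th (perfect 5th) → C
7th (major 7th) → E
11th (augmented 11th) → B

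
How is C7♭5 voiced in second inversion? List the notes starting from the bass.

Gb  Bb  C  E

In root position, C7♭5 is C–E–Gb–Bb.
Second inversion puts the fifth (Gb) in the bass.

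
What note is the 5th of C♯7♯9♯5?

G𝄪

Root of C♯7♯9♯5 = C♯. The 5th is an augmented 5th: C♯ up an augmented 5th → G𝄪.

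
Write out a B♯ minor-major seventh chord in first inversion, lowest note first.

D-sharp, F-double-sharp, A-double-sharp, B-sharp

In root position, B♯ minor-major seventh is B-sharp–D-sharp–F-double-sharp–A-double-sharp.
First inversion puts the third (D-sharp) in the bass.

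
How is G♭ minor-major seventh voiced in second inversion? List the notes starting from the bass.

Db – F – Gb – Bbb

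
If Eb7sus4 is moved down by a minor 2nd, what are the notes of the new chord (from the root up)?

D, G, A, C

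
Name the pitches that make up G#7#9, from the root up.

G#7#9 is a dominant seventh sharp nine built on G#.
- root: G#
- major 3rd: B#
- perfect 5th: D#
- minor 7th: F#
- augmented 9th: A##

G# – B# – D# – F# – A##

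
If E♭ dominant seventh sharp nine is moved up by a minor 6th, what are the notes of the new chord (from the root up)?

C-flat – E-flat – G-flat – B-double-flat – D

Transposed root: E-flat → C-flat (minor 6th up). So we spell C-flat dominant seventh sharp nine:
Root: C-flat
Major 3rd (3rd): E-flat
Perfect 5th (5th): G-flat
Minor 7th (7th): B-double-flat
Augmented 9th (9th): D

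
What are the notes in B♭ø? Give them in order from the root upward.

B♭ø is a half-diminished seventh built on Bb.
Bb — root
Db — minor 3rd
Fb — diminished 5th
Ab — minor 7th

Bb, Db, Fb, Ab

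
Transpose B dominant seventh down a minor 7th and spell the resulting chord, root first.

C-sharp – E-sharp – G-sharp – B

B down a minor 7th → C-sharp. New chord: C-sharp dominant seventh.
- root: C-sharp
- major 3rd: E-sharp
- perfect 5th: G-sharp
- minor 7th: B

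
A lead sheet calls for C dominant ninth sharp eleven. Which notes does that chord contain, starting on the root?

C  E  G  Bb  D  F#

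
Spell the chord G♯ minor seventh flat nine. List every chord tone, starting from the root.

G-sharp, B, D-sharp, F-sharp, A

Root G-sharp, quality minor seventh flat nine:
- root: G-sharp
- minor 3rd: B
- perfect 5th: D-sharp
- minor 7th: F-sharp
- minor 9th: A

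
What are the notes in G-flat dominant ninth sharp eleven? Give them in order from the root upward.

G-flat B-flat D-flat F-flat A-flat C

G-flat dominant ninth sharp eleven: dominant ninth sharp eleven on G-flat.
- root: G-flat
- major 3rd: B-flat
- perfect 5th: D-flat
- minor 7th: F-flat
- major 9th: A-flat
- augmented 11th: C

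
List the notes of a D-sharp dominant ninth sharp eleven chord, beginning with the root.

Root D#, quality dominant ninth sharp eleven:
D# — root
F## — major 3rd
A# — perfect 5th
C# — minor 7th
E# — major 9th
G## — augmented 11th

D#  F##  A#  C#  E#  G##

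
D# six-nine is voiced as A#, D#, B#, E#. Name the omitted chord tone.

D# six-nine = D#, F##, A#, B#, E#. The voicing lacks the 3rd (major 3rd), F##.

F##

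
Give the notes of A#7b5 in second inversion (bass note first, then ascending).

In root position, A#7b5 is A#–C##–E–G#.
Second inversion puts the fifth (E) in the bass.

E  G#  A#  C##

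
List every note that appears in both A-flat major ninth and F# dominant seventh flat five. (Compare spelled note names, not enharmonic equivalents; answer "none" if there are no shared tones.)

C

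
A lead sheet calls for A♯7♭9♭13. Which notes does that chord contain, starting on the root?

Root A#, quality dominant seventh flat nine flat thirteen:
A# — root
C## — major 3rd
E# — perfect 5th
G# — minor 7th
B — minor 9th
F# — minor 13th

A#, C##, E#, G#, B, F#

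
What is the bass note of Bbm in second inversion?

F

Bbm = B♭–D♭–F. Second inversion → fifth in the bass = F.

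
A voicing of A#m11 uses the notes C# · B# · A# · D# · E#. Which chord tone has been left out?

G#

A#m11 = A#, C#, E#, G#, B#, D#. The voicing lacks the 7th (minor 7th), G#.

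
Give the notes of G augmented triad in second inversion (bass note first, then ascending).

D-sharp  G  B

G augmented triad = G–B–D-sharp; second inversion → fifth (D-sharp) lowest.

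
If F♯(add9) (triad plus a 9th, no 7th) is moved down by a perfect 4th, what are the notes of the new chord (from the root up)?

Transposed root: F# → C# (perfect 4th down). So we spell C# added-ninth:
- root: C#
- major 3rd: E#
- perfect 5th: G#
- major 9th: D#

C# E# G# D#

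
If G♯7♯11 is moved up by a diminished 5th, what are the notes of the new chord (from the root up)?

D – F# – A – C – G#

Transposed root: G# → D (diminished 5th up). So we spell D dominant seventh sharp eleven:
Root: D
Major 3rd (3rd): F#
Perfect 5th (5th): A
Minor 7th (7th): C
Augmented 11th (11th): G#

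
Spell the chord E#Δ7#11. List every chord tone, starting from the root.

Root E#, quality major seventh sharp eleven:
- root: E#
- major 3rd: G##
- perfect 5th: B#
- major 7th: D##
- augmented 11th: A##

E#, G##, B#, D##, A##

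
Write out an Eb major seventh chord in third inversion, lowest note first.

D, Eb, G, Bb

In root position, Eb major seventh is Eb–G–Bb–D.
Third inversion puts the seventh (D) in the bass.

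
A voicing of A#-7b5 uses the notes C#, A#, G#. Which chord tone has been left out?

E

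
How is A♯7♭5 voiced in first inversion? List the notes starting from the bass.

A♯7♭5 = A#–C##–E–G#; first inversion → third (C##) lowest.

C##  E  G#  A#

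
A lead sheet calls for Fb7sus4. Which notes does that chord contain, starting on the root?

Root Fb, quality dominant seventh suspended fourth:
- root: Fb
- perfect 4th: Bbb
- perfect 5th: Cb
- minor 7th: Ebb

Fb Bbb Cb Ebb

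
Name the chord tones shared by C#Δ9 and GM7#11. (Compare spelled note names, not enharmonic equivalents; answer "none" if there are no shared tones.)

C♯

C#Δ9 = C♯, E♯, G♯, B♯, D♯.
GM7#11 = G, B, D, F♯, C♯.
Shared: C♯.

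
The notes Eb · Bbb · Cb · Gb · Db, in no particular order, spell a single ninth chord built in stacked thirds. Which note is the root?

Stacking in thirds gives Cb – Eb – Gb – Bbb – Db, so Cb is the root — Cb dominant ninth.

Cb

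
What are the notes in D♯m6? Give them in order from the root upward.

D#, F#, A#, B#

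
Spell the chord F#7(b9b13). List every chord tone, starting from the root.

F#, A#, C#, E, G, D

F#7(b9b13): dominant seventh flat nine flat thirteen on F#.
F# — root
A# — major 3rd
C# — perfect 5th
E — minor 7th
G — minor 9th
D — minor 13th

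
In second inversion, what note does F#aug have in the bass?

F#aug = F♯–A♯–C𝄪. Second inversion → fifth in the bass = C𝄪.

C𝄪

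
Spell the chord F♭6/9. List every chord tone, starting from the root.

Fb – Ab – Cb – Db – Gb

F♭6/9 is a six-nine built on Fb.
root → Fb
3rd (major 3rd) → Ab
5th (perfect 5th) → Cb
6th (major 6th) → Db
9th (major 9th) → Gb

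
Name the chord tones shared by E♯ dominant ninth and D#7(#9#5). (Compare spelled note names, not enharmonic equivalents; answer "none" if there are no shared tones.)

D♯ F𝄪

E♯ dominant ninth = E♯, G𝄪, B♯, D♯, F𝄪.
D#7(#9#5) = D♯, F𝄪, A𝄪, C♯, E𝄪.
Shared: D♯, F𝄪.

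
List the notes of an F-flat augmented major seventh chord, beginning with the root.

Fb  Ab  C  Eb

F-flat augmented major seventh: augmented major seventh on Fb.
Fb — root
Ab — major 3rd
C — augmented 5th
Eb — major 7th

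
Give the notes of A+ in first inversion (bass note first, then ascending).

C#  E#  A

A+ = A–C#–E#; first inversion → third (C#) lowest.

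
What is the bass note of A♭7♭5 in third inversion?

Gb

A♭7♭5 in root position is Ab–C–Ebb–Gb.
Third inversion places the seventh in the bass, which is Gb.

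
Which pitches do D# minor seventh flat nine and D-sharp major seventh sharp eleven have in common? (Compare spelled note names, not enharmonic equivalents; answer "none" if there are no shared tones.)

D-sharp A-sharp

D# minor seventh flat nine: D-sharp F-sharp A-sharp C-sharp E
D-sharp major seventh sharp eleven: D-sharp F-double-sharp A-sharp C-double-sharp G-double-sharp
Common to both → D-sharp, A-sharp.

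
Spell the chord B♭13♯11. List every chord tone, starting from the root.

Bb – D – F – Ab – C – E – G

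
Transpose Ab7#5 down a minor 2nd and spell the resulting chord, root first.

G B D♯ F

Transposed root: A♭ → G (minor 2nd down). So we spell G augmented seventh:
- root: G
- major 3rd: B
- augmented 5th: D♯
- minor 7th: F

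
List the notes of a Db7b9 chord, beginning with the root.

Db7b9: dominant seventh flat nine on Db.
Root: Db
Major 3rd (3rd): F
Perfect 5th (5th): Ab
Minor 7th (7th): Cb
Minor 9th (9th): Ebb

Db, F, Ab, Cb, Ebb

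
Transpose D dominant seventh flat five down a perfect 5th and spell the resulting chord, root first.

G, B, D-flat, F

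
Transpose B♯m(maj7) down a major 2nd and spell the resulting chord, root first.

B# down a major 2nd → A#. New chord: A# minor-major seventh.
Root: A#
Minor 3rd (3rd): C#
Perfect 5th (5th): E#
Major 7th (7th): G##

A# – C# – E# – G##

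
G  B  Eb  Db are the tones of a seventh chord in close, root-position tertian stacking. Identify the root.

Eb

Arranged so that each adjacent pair is a third by letter name: Eb – G – B – Db.
The bottom of that stack, Eb, is the root (this is Eb augmented seventh).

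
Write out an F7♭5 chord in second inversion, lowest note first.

C♭, E♭, F, A

In root position, F7♭5 is F–A–C♭–E♭.
Second inversion puts the fifth (C♭) in the bass.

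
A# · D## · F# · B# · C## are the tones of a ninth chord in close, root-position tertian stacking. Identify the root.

B#

Stacking in thirds gives B# – D## – F# – A# – C##, so B# is the root — B# dominant ninth flat five.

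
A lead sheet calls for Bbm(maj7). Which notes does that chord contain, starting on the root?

Bb, Db, F, A

Bbm(maj7) is a minor-major seventh built on Bb.
Root: Bb
Minor 3rd (3rd): Db
Perfect 5th (5th): F
Major 7th (7th): A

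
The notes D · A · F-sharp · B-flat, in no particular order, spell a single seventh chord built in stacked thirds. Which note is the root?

Stacking in thirds gives B-flat – D – F-sharp – A, so B-flat is the root — B-flat augmented major seventh.

B-flat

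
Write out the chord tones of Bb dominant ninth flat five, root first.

B-flat, D, F-flat, A-flat, C

Bb dominant ninth flat five: dominant ninth flat five on B-flat.
- root: B-flat
- major 3rd: D
- diminished 5th: F-flat
- minor 7th: A-flat
- major 9th: C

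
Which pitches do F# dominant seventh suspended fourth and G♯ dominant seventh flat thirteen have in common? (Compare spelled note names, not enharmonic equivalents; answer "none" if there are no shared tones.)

F# dominant seventh suspended fourth: F-sharp B C-sharp E
G♯ dominant seventh flat thirteen: G-sharp B-sharp D-sharp F-sharp E
Common to both → F-sharp, E.

F-sharp – E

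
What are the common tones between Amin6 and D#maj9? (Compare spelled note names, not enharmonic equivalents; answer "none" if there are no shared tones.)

none

Amin6 = A, C, E, F♯.
D#maj9 = D♯, F𝄪, A♯, C𝄪, E♯.
Shared: none.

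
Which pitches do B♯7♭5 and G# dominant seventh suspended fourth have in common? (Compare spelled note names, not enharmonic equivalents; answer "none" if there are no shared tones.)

F#

B♯7♭5 = B#, D##, F#, A#.
G# dominant seventh suspended fourth = G#, C#, D#, F#.
Shared: F#.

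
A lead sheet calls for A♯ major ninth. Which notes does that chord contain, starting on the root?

Root A#, quality major ninth:
Root: A#
Major 3rd (3rd): C##
Perfect 5th (5th): E#
Major 7th (7th): G##
Major 9th (9th): B#

A# – C## – E# – G## – B#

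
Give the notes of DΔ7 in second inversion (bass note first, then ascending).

A  C#  D  F#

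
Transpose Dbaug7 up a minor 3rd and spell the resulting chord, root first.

Transposed root: D♭ → F♭ (minor 3rd up). So we spell F♭ augmented seventh:
- root: F♭
- major 3rd: A♭
- augmented 5th: C
- minor 7th: E𝄫

F♭  A♭  C  E𝄫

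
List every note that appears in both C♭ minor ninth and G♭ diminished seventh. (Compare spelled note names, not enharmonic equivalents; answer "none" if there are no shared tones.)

G-flat, B-double-flat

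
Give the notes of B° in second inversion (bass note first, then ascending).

In root position, B° is B–D–F.
Second inversion puts the fifth (F) in the bass.

F, B, D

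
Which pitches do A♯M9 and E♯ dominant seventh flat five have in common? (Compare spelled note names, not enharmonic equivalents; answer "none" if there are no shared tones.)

A♯M9: A♯ C𝄪 E♯ G𝄪 B♯
E♯ dominant seventh flat five: E♯ G𝄪 B D♯
Common to both → E♯, G𝄪.

E♯  G𝄪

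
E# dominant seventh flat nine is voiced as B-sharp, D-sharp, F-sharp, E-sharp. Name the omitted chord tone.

G-double-sharp

The full E# dominant seventh flat nine chord is E-sharp, G-double-sharp, B-sharp, D-sharp, F-sharp.
Comparing with the voicing, the major 3rd (3rd) — G-double-sharp — is absent.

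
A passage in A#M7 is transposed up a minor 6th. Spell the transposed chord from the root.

F#, A#, C#, E#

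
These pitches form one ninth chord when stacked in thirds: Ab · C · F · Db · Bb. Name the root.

Bb

Arranged so that each adjacent pair is a third by letter name: Bb – Db – F – Ab – C.
The bottom of that stack, Bb, is the root (this is Bb minor ninth).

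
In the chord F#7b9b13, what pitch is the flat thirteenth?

D

Root of F#7b9b13 = F♯. The 13th is a minor 13th: F♯ up a minor 13th → D.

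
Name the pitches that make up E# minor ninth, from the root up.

E# minor ninth: minor ninth on E#.
E# — root
G# — minor 3rd
B# — perfect 5th
D# — minor 7th
F## — major 9th

E# G# B# D# F##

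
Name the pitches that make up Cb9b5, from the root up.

Cb9b5 is a dominant ninth flat five built on Cb.
root → Cb
3rd (major 3rd) → Eb
5th (diminished 5th) → Gbb
7th (minor 7th) → Bbb
9th (major 9th) → Db

Cb Eb Gbb Bbb Db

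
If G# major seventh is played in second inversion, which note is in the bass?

G# major seventh in root position is G-sharp–B-sharp–D-sharp–F-double-sharp.
Second inversion places the fifth in the bass, which is D-sharp.

D-sharp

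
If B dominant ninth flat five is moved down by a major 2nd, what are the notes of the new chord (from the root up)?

B down a major 2nd → A. New chord: A dominant ninth flat five.
root → A
3rd (major 3rd) → C#
5th (diminished 5th) → Eb
7th (minor 7th) → G
9th (major 9th) → B

A C# Eb G B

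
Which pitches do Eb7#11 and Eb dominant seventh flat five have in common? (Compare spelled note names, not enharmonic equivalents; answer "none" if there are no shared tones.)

E♭, G, D♭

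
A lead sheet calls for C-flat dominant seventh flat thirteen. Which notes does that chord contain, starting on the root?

Cb, Eb, Gb, Bbb, Abb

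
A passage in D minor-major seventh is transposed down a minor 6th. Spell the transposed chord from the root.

F-sharp, A, C-sharp, E-sharp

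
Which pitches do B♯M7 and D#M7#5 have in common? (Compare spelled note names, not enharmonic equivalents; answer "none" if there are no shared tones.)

B♯M7: B# D## F## A##
D#M7#5: D# F## A## C##
Common to both → F##, A##.

F##  A##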